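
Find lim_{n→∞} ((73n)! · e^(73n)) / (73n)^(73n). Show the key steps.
lim = ∞

Stirling: (73n)! ~ sqrt(2π·73n) · (73n/e)^(73n). Hence
  (73n)! · e^(73n) / (73n)^(73n) ~ sqrt(2π·73n) = sqrt(2π·73) · sqrt(n) → ∞.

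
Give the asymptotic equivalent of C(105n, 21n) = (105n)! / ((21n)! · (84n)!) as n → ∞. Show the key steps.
C(105n, 21n) ~ (3125/256)^(21n) · sqrt(5/(8π·21n))

Write N = 21n. Apply Stirling to each factorial:
  (5N)! ~ sqrt(2π·5N) · (5N/e)^(5N),
  N! ~ sqrt(2π N) · (N/e)^N,
  (4N)! ~ sqrt(2π·4N) · (4N/e)^(4N).
The exponential factors combine to (5N)^(5N) / (N^N · (4N)^(4N)) = 5^(5N)/4^(4N) = (5^5/4^4)^N = (3125/256)^N.
The square-root prefactors combine to sqrt(2π·5N) / (sqrt(2π N)·sqrt(2π·4N)) = sqrt(5 / (2π·4·N)) = sqrt(5/(8π·21n)).
Substituting N = 21n: C(105n, 21n) ~ (3125/256)^(21n) · sqrt(5/(8π·21n)).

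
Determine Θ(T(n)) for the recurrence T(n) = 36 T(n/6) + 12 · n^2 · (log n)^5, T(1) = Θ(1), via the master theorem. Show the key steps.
T(n) = Θ(n^2 · (log n)^6)

Here log_6 36 = 2 and f(n) = 12 · n^2 · (log n)^5 = Θ(n^(log_6 36) · (log n)^5). This is the extended Case 2 of the master theorem (f matches the critical exponent up to log factors), giving T(n) = Θ(n^(log_6 36) · (log n)^(5+1)) = Θ(n^2 · (log n)^6).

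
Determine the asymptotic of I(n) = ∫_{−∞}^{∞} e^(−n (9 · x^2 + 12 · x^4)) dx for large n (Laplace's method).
I(n) ~ sqrt(π/(9n))

φ(x) = 9 · x^2 + 12 · x^4 has its unique global minimum at x* = 0 (since φ'(x) = 18x + 48x^3 = 0 only at x = 0 for real x with both coefficients positive, and φ → ∞ as |x| → ∞). At x* = 0, φ(0) = 0 and φ''(0) = 18. Laplace's method then gives
  I(n) ~ sqrt(2π / (n · φ''(0))) · e^(−n φ(0)) = sqrt(2π / (18n)) = sqrt(π/(9n)).
The 12 · x^4 term contributes only at subleading order (an O(1/n) relative correction).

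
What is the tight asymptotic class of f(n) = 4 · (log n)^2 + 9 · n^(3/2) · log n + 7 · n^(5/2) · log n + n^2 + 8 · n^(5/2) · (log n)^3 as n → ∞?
f(n) ∈ Θ(n^(5/2) · (log n)^3)

Compare the terms by growth order. For large n, n^a · (log n)^b dominates n^a' · (log n)^b' iff a > a', or (a = a' and b > b'). Ranking the 5 terms shows the dominant one is 8 · n^(5/2) · (log n)^3. Hence f(n) ∈ Θ(n^(5/2) · (log n)^3).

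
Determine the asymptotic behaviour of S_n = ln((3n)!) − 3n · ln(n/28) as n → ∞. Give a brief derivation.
S_n ~ 3n · (ln 84 − 1) + O(ln n)

Stirling: ln((3n)!) = 3n ln(3n) − 3n + O(ln n).
  S_n = 3n ln(3n) − 3n − 3n ln(n/28) + O(ln n)
      = 3n ln(3n) − 3n ln n + 3n ln 28 − 3n + O(ln n)
      = 3n ln 3 + 3n ln 28 − 3n + O(ln n)
      = 3n (ln 84 − 1) + O(ln n).
Numerically ln(84) − 1 ≈ 3.4308.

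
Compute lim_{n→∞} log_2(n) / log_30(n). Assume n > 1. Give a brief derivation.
lim = ln(30) / ln(2) = log_2(30)

Change of base: log_2(n) = ln n / ln 2 and log_30(n) = ln n / ln 30. The ratio is (ln n / ln 2) · (ln 30 / ln n) = ln 30 / ln 2, a constant independent of n. So the limit is ln 30 / ln 2 = log_2(30).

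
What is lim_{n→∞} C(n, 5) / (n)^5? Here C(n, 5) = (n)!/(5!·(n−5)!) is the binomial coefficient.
lim = 1/5! = 1/120

With N = n → ∞: C(N, 5) / N^5 = [N(N−1)…(N−4)] / (5! · N^5) = (1/5!) · 1 · (1 − 1/n) · (1 − 2/n) · (1 − 3/n) · (1 − 4/n). Each factor → 1 as N → ∞, so the limit is 1/5! = 1/120.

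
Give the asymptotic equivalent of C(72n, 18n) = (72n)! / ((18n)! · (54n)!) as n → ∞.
C(72n, 18n) ~ (256/27)^(18n) · sqrt(2/(3π·18n))

Write N = 18n. Apply Stirling to each factorial:
  (4N)! ~ sqrt(2π·4N) · (4N/e)^(4N),
  N! ~ sqrt(2π N) · (N/e)^N,
  (3N)! ~ sqrt(2π·3N) · (3N/e)^(3N).
The exponential factors combine to (4N)^(4N) / (N^N · (3N)^(3N)) = 4^(4N)/3^(3N) = (4^4/3^3)^N = (256/27)^N.
The square-root prefactors combine to sqrt(2π·4N) / (sqrt(2π N)·sqrt(2π·3N)) = sqrt(4 / (2π·3·N)) = sqrt(2/(3π·18n)).
Substituting N = 18n: C(72n, 18n) ~ (256/27)^(18n) · sqrt(2/(3π·18n)).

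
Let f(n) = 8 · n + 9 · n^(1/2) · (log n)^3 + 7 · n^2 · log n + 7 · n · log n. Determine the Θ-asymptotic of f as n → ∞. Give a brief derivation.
f(n) ∈ Θ(n^2 · log n)

Compare the terms by growth order. For large n, n^a · (log n)^b dominates n^a' · (log n)^b' iff a > a', or (a = a' and b > b'). Ranking the 4 terms shows the dominant one is 7 · n^2 · log n. Hence f(n) ∈ Θ(n^2 · log n).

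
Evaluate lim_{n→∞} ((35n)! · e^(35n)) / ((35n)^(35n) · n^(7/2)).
lim = 0

Stirling: (35n)! ~ sqrt(2π·35n) · (35n/e)^(35n). Hence
  (35n)! · e^(35n) / (35n)^(35n) ~ sqrt(2π·35n).
Dividing by n^(7/2): sqrt(2π·35n) / n^(7/2) = sqrt(2π·35) · n^((1−7)/2), so the expression behaves like sqrt(2π·35) · n^((1−7)/2) → 0.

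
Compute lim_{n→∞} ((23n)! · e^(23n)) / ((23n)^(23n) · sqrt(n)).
lim = sqrt(2π·23)

Stirling: (23n)! ~ sqrt(2π·23n) · (23n/e)^(23n). Hence
  (23n)! · e^(23n) / (23n)^(23n) ~ sqrt(2π·23n).
Dividing by sqrt(n): sqrt(2π·23n) / sqrt(n) = sqrt(2π·23) · n^((1−1)/2), so the limit is sqrt(2π·23).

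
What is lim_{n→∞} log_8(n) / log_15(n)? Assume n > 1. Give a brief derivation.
lim = ln(15) / ln(8) = log_8(15)

Change of base: log_8(n) = ln n / ln 8 and log_15(n) = ln n / ln 15. The ratio is (ln n / ln 8) · (ln 15 / ln n) = ln 15 / ln 8, a constant independent of n. So the limit is ln 15 / ln 8 = log_8(15).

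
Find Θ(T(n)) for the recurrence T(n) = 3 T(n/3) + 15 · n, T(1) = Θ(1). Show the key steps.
T(n) = Θ(n log n)

log_3 3 = 1, and f(n) = 15 · n = Θ(n^(log_3 3)). This is Case 2 of the master theorem: T(n) = Θ(f(n) · log n) = Θ(n log n).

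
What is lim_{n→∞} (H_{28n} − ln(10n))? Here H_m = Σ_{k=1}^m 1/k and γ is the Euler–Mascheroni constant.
lim = ln(14/5) + γ

By Euler-Maclaurin, H_m = ln m + γ + O(1/m). So
  H_{28n} − ln(10n) = ln(28n) + γ − ln(10n) + O(1/n)
                       = ln(28/10) + γ + O(1/n).
Hence the limit is ln(28/10) + γ (= ln(14/5)).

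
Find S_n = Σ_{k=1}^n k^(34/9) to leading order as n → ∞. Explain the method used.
S_n ~ (9/43) · n^(43/9)

Integral comparison: Σ_{k=1}^n k^(34/9) = ∫_0^n x^(34/9) dx + O(n^(34/9)). The integral is n^(1 + 34/9) / (1 + 34/9) = n^((34+9)/9) / ((34+9)/9) = (9/43) · n^(43/9).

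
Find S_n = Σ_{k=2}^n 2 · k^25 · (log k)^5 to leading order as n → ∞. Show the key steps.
S_n ~ n^26 · (log n)^5 / 13

By integral comparison, S_n = ∫_1^n 2 · x^25 · (log x)^5 dx + O(n^25 · (log n)^5). For the integral, the leading term of ∫_1^n x^25 (log x)^5 dx is n^26/26 · (log n)^5 (by repeated integration by parts; each step lowers the log-exponent and produces a relatively O(1/log n) correction). Hence S_n ~ n^26 · (log n)^5 / 13.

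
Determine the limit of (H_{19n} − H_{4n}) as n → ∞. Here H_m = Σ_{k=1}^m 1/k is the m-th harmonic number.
lim = ln(19/4)

Euler-Maclaurin gives H_m = ln m + γ + 1/(2m) + O(1/m^2). The γ and O(1/m) terms cancel in the difference:
  H_{19n} − H_{4n} = ln(19n) − ln(4n) + O(1/n) = ln(19/4) + O(1/n).
Hence the limit is ln(19/4).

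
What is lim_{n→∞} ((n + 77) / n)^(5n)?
lim = e^385

Rewrite as (1 + 77/n)^(5n). By the standard limit (1 + x/n)^n → e^x, we have (1 + 77/n)^n → e^77, and raising to the 5th power gives e^385.
More precisely, ln[(1 + 77/n)^(5n)] = 5n · ln(1 + 77/n) = 5n · (77/n + O(1/n^2)) = 385 + O(1/n) → 385.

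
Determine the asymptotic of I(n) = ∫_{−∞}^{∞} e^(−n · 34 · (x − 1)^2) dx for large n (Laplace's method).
I(n) = sqrt(π/(34n))

Here φ(x) = 34 · (x − 1)^2 has its unique minimum at x* = 1 with φ(x*) = 0 and φ''(x*) = 68. Laplace's method gives
  I(n) ~ e^(−n φ(x*)) · sqrt(2π / (n · φ''(x*))) = sqrt(2π / (68n)) = sqrt(π/(34n)).
This is exact: substituting u = (x − 1)·sqrt(34n) gives I(n) = (1/sqrt(34n)) ∫_{−∞}^{∞} e^(−u^2) du = sqrt(π/(34n)).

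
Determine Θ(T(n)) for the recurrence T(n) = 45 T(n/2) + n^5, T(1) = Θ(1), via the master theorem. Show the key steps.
T(n) = Θ(n^(log_2 45))

Master theorem: compare f(n) = n^5 to n^(log_2 45) where log_2 45 ≈ 5.492. Since 5 < log_2 45, we have f(n) = O(n^(log_2 45 − ε)) for some ε > 0 — Case 1. Hence T(n) = Θ(n^(log_2 45)).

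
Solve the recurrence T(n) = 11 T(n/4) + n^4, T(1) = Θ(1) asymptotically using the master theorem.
T(n) = Θ(n^4)

log_4 11 ≈ 1.730. f(n) = n^4 dominates n^(log_4 11) since 4 > 1.730, and the regularity condition a·f(n/b) = 11·(n/4)^4 = (11/256)·n^4 ≤ c·f(n) holds with c = 11/256 ≈ 0.043 < 1. So this is Case 3: T(n) = Θ(f(n)) = Θ(n^4).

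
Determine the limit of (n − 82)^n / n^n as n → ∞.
lim = e^(−82)

Rewrite as (1 − 82/n)^(n). By the standard limit (1 + x/n)^n → e^x, we have (1 − 82/n)^n → e^(−82), and raising to the 1st power gives e^(−82).
More precisely, ln[(1 − 82/n)^(n)] = n · ln(1 − 82/n) = n · (-82/n + O(1/n^2)) = -82 + O(1/n) → -82.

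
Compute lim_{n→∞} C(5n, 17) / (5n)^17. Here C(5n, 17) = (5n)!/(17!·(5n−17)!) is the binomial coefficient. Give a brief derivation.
lim = 1/17! = 1/355687428096000

With N = 5n → ∞: C(N, 17) / N^17 = [N(N−1)…(N−16)] / (17! · N^17) = (1/17!) · 1 · (1 − 1/(5n)) · … · (1 − 16/(5n)). Each factor → 1 as N → ∞, so the limit is 1/17! = 1/355687428096000.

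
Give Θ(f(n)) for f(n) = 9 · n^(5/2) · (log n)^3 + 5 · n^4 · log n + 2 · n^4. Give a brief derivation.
f(n) ∈ Θ(n^4 · log n)

Compare the terms by growth order. For large n, n^a · (log n)^b dominates n^a' · (log n)^b' iff a > a', or (a = a' and b > b'). Ranking the 3 terms shows the dominant one is 5 · n^4 · log n. Hence f(n) ∈ Θ(n^4 · log n).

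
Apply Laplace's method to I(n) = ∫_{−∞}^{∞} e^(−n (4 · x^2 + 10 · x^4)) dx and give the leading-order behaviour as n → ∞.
I(n) ~ sqrt(π/(4n))

φ(x) = 4 · x^2 + 10 · x^4 has its unique global minimum at x* = 0 (since φ'(x) = 8x + 40x^3 = 0 only at x = 0 for real x with both coefficients positive, and φ → ∞ as |x| → ∞). At x* = 0, φ(0) = 0 and φ''(0) = 8. Laplace's method then gives
  I(n) ~ sqrt(2π / (n · φ''(0))) · e^(−n φ(0)) = sqrt(2π / (8n)) = sqrt(π/(4n)).
The 10 · x^4 term contributes only at subleading order (an O(1/n) relative correction).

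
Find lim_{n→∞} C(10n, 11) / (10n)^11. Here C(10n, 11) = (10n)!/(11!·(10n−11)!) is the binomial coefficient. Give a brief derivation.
lim = 1/11! = 1/39916800

With N = 10n → ∞: C(N, 11) / N^11 = [N(N−1)…(N−10)] / (11! · N^11) = (1/11!) · 1 · (1 − 1/(10n)) · … · (1 − 10/(10n)). Each factor → 1 as N → ∞, so the limit is 1/11! = 1/39916800.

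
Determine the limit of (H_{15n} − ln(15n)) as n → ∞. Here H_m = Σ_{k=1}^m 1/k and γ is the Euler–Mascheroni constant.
lim = γ

By Euler-Maclaurin, H_m = ln m + γ + O(1/m). So
  H_{15n} − ln(15n) = ln(15n) + γ − ln(15n) + O(1/n)
                       = ln(15/15) + γ + O(1/n).
Hence the limit is γ (since ln 1 = 0).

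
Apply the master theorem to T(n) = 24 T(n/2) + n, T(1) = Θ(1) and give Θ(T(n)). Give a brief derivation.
T(n) = Θ(n^(log_2 24))

Master theorem: compare f(n) = n to n^(log_2 24) where log_2 24 ≈ 4.585. Since 1 < log_2 24, we have f(n) = O(n^(log_2 24 − ε)) for some ε > 0 — Case 1. Hence T(n) = Θ(n^(log_2 24)).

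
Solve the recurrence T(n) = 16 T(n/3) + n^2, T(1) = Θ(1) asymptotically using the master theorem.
T(n) = Θ(n^(log_3 16))

Master theorem: compare f(n) = n^2 to n^(log_3 16) where log_3 16 ≈ 2.524. Since 2 < log_3 16, we have f(n) = O(n^(log_3 16 − ε)) for some ε > 0 — Case 1. Hence T(n) = Θ(n^(log_3 16)).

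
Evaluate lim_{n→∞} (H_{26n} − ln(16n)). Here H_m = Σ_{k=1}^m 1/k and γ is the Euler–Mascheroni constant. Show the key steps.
lim = ln(13/8) + γ

By Euler-Maclaurin, H_m = ln m + γ + O(1/m). So
  H_{26n} − ln(16n) = ln(26n) + γ − ln(16n) + O(1/n)
                       = ln(26/16) + γ + O(1/n).
Hence the limit is ln(26/16) + γ (= ln(13/8)).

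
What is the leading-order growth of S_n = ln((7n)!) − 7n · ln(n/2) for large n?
S_n ~ 7n · (ln 14 − 1) + O(ln n)

Stirling: ln((7n)!) = 7n ln(7n) − 7n + O(ln n).
  S_n = 7n ln(7n) − 7n − 7n ln(n/2) + O(ln n)
      = 7n ln(7n) − 7n ln n + 7n ln 2 − 7n + O(ln n)
      = 7n ln 7 + 7n ln 2 − 7n + O(ln n)
      = 7n (ln 14 − 1) + O(ln n).
Numerically ln(14) − 1 ≈ 1.6391.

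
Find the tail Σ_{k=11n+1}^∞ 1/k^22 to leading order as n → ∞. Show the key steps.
Σ_{k>11n} 1/k^22 ~ 1/(21 · (11n)^21)

Compare to the integral: ∫_{11n}^∞ x^(−22) dx = [−x^(−21)/21]_{11n}^∞ = 1/((22−1)·(11n)^21). Euler-Maclaurin then gives
  Σ_{k>11n} 1/k^22 = ∫_{11n}^∞ dx/x^22 − 1/(2·(11n)^22) + O(1/(11n)^23).
(Equivalently this is ζ(22) − Σ_{k≤11n} 1/k^22.)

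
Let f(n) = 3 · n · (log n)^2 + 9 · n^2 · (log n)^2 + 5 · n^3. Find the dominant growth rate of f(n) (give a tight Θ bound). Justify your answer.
f(n) ∈ Θ(n^3)

Compare the terms by growth order. For large n, n^a · (log n)^b dominates n^a' · (log n)^b' iff a > a', or (a = a' and b > b'). Ranking the 3 terms shows the dominant one is 5 · n^3. Hence f(n) ∈ Θ(n^3).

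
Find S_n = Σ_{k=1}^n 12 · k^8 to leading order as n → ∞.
S_n ~ 4 · n^9 / 3

By integral comparison (Euler-Maclaurin), Σ_{k=1}^n 12 · k^8 = 12 · ∫_0^n x^8 dx + O(n^8) = 12 · n^9/9 = 4 · n^9 / 3 + O(n^8). (Equivalently, Faulhaber's formula gives the same leading term.)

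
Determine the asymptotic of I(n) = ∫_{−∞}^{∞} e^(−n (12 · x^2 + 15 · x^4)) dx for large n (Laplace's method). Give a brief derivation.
I(n) ~ sqrt(π/(12n))

φ(x) = 12 · x^2 + 15 · x^4 has its unique global minimum at x* = 0 (since φ'(x) = 24x + 60x^3 = 0 only at x = 0 for real x with both coefficients positive, and φ → ∞ as |x| → ∞). At x* = 0, φ(0) = 0 and φ''(0) = 24. Laplace's method then gives
  I(n) ~ sqrt(2π / (n · φ''(0))) · e^(−n φ(0)) = sqrt(2π / (24n)) = sqrt(π/(12n)).
The 15 · x^4 term contributes only at subleading order (an O(1/n) relative correction).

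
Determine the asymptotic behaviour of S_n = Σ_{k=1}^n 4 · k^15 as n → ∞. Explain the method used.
S_n ~ n^16 / 4

By integral comparison (Euler-Maclaurin), Σ_{k=1}^n 4 · k^15 = 4 · ∫_0^n x^15 dx + O(n^15) = 4 · n^16/16 = n^16 / 4 + O(n^15). (Equivalently, Faulhaber's formula gives the same leading term.)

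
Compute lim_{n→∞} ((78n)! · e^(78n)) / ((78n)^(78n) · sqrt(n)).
lim = sqrt(2π·78)

Stirling: (78n)! ~ sqrt(2π·78n) · (78n/e)^(78n). Hence
  (78n)! · e^(78n) / (78n)^(78n) ~ sqrt(2π·78n).
Dividing by sqrt(n): sqrt(2π·78n) / sqrt(n) = sqrt(2π·78) · n^((1−1)/2), so the limit is sqrt(2π·78).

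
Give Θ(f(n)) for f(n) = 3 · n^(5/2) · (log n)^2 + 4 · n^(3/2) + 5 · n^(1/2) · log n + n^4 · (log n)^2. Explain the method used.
f(n) ∈ Θ(n^4 · (log n)^2)

Compare the terms by growth order. For large n, n^a · (log n)^b dominates n^a' · (log n)^b' iff a > a', or (a = a' and b > b'). Ranking the 4 terms shows the dominant one is n^4 · (log n)^2. Hence f(n) ∈ Θ(n^4 · (log n)^2).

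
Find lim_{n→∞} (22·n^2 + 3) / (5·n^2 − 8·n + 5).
lim = 22/5

For large n the leading n^2 terms dominate both numerator and denominator. Dividing top and bottom by n^2, every other term tends to 0, leaving 22/5.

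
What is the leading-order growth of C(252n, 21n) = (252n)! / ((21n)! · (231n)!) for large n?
C(252n, 21n) ~ (8916100448256/285311670611)^(21n) · sqrt(6/(11π·21n))

Write N = 21n. Apply Stirling to each factorial:
  (12N)! ~ sqrt(2π·12N) · (12N/e)^(12N),
  N! ~ sqrt(2π N) · (N/e)^N,
  (11N)! ~ sqrt(2π·11N) · (11N/e)^(11N).
The exponential factors combine to (12N)^(12N) / (N^N · (11N)^(11N)) = 12^(12N)/11^(11N) = (12^12/11^11)^N = (8916100448256/285311670611)^N.
The square-root prefactors combine to sqrt(2π·12N) / (sqrt(2π N)·sqrt(2π·11N)) = sqrt(12 / (2π·11·N)) = sqrt(6/(11π·21n)).
Substituting N = 21n: C(252n, 21n) ~ (8916100448256/285311670611)^(21n) · sqrt(6/(11π·21n)).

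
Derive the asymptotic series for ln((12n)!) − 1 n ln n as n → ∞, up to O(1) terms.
ln((12n)!) − 1 n ln n = 11 n ln n + 12(ln 12 − 1) n + (1/2) ln(2π·12n) + O(1/n)

Stirling: ln((12n)!) = 12n ln(12n) − 12n + (1/2) ln(2π·12n) + O(1/n).
Expand 12n ln(12n) = 12n (ln n + ln 12) = 12n ln n + 12n ln 12.
Subtract 1n ln n: leading term is (12 − 1) n ln n = 11 n ln n. The next term is 12n ln 12 − 12n = 12(ln 12 − 1) n. Then the (1/2) ln(2π·12n) correction.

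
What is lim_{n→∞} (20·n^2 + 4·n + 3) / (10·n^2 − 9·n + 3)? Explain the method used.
lim = 20/10 = 2

For large n the leading n^2 terms dominate both numerator and denominator. Dividing top and bottom by n^2, every other term tends to 0, leaving 20/10 = 2.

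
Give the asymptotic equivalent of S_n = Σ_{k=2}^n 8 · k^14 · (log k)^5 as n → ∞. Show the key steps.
S_n ~ 8 · n^15 · (log n)^5 / 15

By integral comparison, S_n = ∫_1^n 8 · x^14 · (log x)^5 dx + O(n^14 · (log n)^5). For the integral, the leading term of ∫_1^n x^14 (log x)^5 dx is n^15/15 · (log n)^5 (by repeated integration by parts; each step lowers the log-exponent and produces a relatively O(1/log n) correction). Hence S_n ~ 8 · n^15 · (log n)^5 / 15.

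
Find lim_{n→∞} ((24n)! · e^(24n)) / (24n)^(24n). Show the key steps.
lim = ∞

Stirling: (24n)! ~ sqrt(2π·24n) · (24n/e)^(24n). Hence
  (24n)! · e^(24n) / (24n)^(24n) ~ sqrt(2π·24n) = sqrt(2π·24) · sqrt(n) → ∞.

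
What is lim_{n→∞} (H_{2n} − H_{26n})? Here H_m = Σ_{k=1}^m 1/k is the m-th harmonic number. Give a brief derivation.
lim = ln(2/26) = −ln 13

Euler-Maclaurin gives H_m = ln m + γ + 1/(2m) + O(1/m^2). The γ and O(1/m) terms cancel in the difference:
  H_{2n} − H_{26n} = ln(2n) − ln(26n) + O(1/n) = ln(2/26) + O(1/n).
Hence the limit is ln(2/26) = −ln 13.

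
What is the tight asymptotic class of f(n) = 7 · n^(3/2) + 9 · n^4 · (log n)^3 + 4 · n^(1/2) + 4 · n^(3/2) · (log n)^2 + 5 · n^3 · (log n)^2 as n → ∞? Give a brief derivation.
f(n) ∈ Θ(n^4 · (log n)^3)

Compare the terms by growth order. For large n, n^a · (log n)^b dominates n^a' · (log n)^b' iff a > a', or (a = a' and b > b'). Ranking the 5 terms shows the dominant one is 9 · n^4 · (log n)^3. Hence f(n) ∈ Θ(n^4 · (log n)^3).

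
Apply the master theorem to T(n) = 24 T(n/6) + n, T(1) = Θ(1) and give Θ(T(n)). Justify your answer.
T(n) = Θ(n^(log_6 24))

Master theorem: compare f(n) = n to n^(log_6 24) where log_6 24 ≈ 1.774. Since 1 < log_6 24, we have f(n) = O(n^(log_6 24 − ε)) for some ε > 0 — Case 1. Hence T(n) = Θ(n^(log_6 24)).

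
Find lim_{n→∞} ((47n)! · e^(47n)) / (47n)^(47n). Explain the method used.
lim = ∞

Stirling: (47n)! ~ sqrt(2π·47n) · (47n/e)^(47n). Hence
  (47n)! · e^(47n) / (47n)^(47n) ~ sqrt(2π·47n) = sqrt(2π·47) · sqrt(n) → ∞.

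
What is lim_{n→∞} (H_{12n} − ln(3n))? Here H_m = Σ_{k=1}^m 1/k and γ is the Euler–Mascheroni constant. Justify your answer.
lim = ln 4 + γ

By Euler-Maclaurin, H_m = ln m + γ + O(1/m). So
  H_{12n} − ln(3n) = ln(12n) + γ − ln(3n) + O(1/n)
                       = ln(12/3) + γ + O(1/n).
Hence the limit is ln(12/3) + γ (= ln 4).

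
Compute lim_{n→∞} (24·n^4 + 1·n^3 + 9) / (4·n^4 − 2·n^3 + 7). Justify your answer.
lim = 24/4 = 6

For large n the leading n^4 terms dominate both numerator and denominator. Dividing top and bottom by n^4, every other term tends to 0, leaving 24/4 = 6.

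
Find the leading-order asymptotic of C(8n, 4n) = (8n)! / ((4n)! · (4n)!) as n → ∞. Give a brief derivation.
C(8n, 4n) ~ (4)^(4n) · sqrt(1/(π·4n))

Write N = 4n. Apply Stirling to each factorial:
  (2N)! ~ sqrt(2π·2N) · (2N/e)^(2N),
  N! ~ sqrt(2π N) · (N/e)^N,
  (1N)! ~ sqrt(2π·1N) · (1N/e)^(1N).
The exponential factors combine to (2N)^(2N) / (N^N · (1N)^(1N)) = 2^(2N)/1^(1N) = (2^2/1^1)^N = (4)^N.
The square-root prefactors combine to sqrt(2π·2N) / (sqrt(2π N)·sqrt(2π·1N)) = sqrt(2 / (2π·1·N)) = sqrt(1/(π·4n)).
Substituting N = 4n: C(8n, 4n) ~ (4)^(4n) · sqrt(1/(π·4n)).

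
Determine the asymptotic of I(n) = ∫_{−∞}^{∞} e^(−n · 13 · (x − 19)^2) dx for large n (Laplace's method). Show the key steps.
I(n) = sqrt(π/(13n))

Here φ(x) = 13 · (x − 19)^2 has its unique minimum at x* = 19 with φ(x*) = 0 and φ''(x*) = 26. Laplace's method gives
  I(n) ~ e^(−n φ(x*)) · sqrt(2π / (n · φ''(x*))) = sqrt(2π / (26n)) = sqrt(π/(13n)).
This is exact: substituting u = (x − 19)·sqrt(13n) gives I(n) = (1/sqrt(13n)) ∫_{−∞}^{∞} e^(−u^2) du = sqrt(π/(13n)).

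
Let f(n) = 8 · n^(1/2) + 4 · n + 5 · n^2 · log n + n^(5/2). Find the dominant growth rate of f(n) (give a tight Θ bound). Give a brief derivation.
f(n) ∈ Θ(n^(5/2))

Compare the terms by growth order. For large n, n^a · (log n)^b dominates n^a' · (log n)^b' iff a > a', or (a = a' and b > b'). Ranking the 4 terms shows the dominant one is n^(5/2). Hence f(n) ∈ Θ(n^(5/2)).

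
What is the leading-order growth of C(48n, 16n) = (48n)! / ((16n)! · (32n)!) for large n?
C(48n, 16n) ~ (27/4)^(16n) · sqrt(3/(4π·16n))

Write N = 16n. Apply Stirling to each factorial:
  (3N)! ~ sqrt(2π·3N) · (3N/e)^(3N),
  N! ~ sqrt(2π N) · (N/e)^N,
  (2N)! ~ sqrt(2π·2N) · (2N/e)^(2N).
The exponential factors combine to (3N)^(3N) / (N^N · (2N)^(2N)) = 3^(3N)/2^(2N) = (3^3/2^2)^N = (27/4)^N.
The square-root prefactors combine to sqrt(2π·3N) / (sqrt(2π N)·sqrt(2π·2N)) = sqrt(3 / (2π·2·N)) = sqrt(3/(4π·16n)).
Substituting N = 16n: C(48n, 16n) ~ (27/4)^(16n) · sqrt(3/(4π·16n)).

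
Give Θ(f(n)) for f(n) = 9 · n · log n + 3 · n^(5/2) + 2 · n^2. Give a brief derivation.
f(n) ∈ Θ(n^(5/2))

Compare the terms by growth order. For large n, n^a · (log n)^b dominates n^a' · (log n)^b' iff a > a', or (a = a' and b > b'). Ranking the 3 terms shows the dominant one is 3 · n^(5/2). Hence f(n) ∈ Θ(n^(5/2)).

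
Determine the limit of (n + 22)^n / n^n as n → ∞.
lim = e^22

Rewrite as (1 + 22/n)^(n). By the standard limit (1 + x/n)^n → e^x, we have (1 + 22/n)^n → e^22, and raising to the 1st power gives e^22.
More precisely, ln[(1 + 22/n)^(n)] = n · ln(1 + 22/n) = n · (22/n + O(1/n^2)) = 22 + O(1/n) → 22.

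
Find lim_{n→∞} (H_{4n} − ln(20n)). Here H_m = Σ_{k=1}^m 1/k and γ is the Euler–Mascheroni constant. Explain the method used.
lim = −ln 5 + γ

By Euler-Maclaurin, H_m = ln m + γ + O(1/m). So
  H_{4n} − ln(20n) = ln(4n) + γ − ln(20n) + O(1/n)
                       = ln(4/20) + γ + O(1/n).
Hence the limit is ln(4/20) + γ (= −ln 5).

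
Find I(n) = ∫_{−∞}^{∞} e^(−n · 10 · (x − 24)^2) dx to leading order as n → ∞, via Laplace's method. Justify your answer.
I(n) = sqrt(π/(10n))

Here φ(x) = 10 · (x − 24)^2 has its unique minimum at x* = 24 with φ(x*) = 0 and φ''(x*) = 20. Laplace's method gives
  I(n) ~ e^(−n φ(x*)) · sqrt(2π / (n · φ''(x*))) = sqrt(2π / (20n)) = sqrt(π/(10n)).
This is exact: substituting u = (x − 24)·sqrt(10n) gives I(n) = (1/sqrt(10n)) ∫_{−∞}^{∞} e^(−u^2) du = sqrt(π/(10n)).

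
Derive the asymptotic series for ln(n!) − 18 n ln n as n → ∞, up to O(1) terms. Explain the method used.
ln(n!) − 18 n ln n = −17 n ln n − n + (1/2) ln(2π n) + O(1/n)

Stirling: ln((n)!) = n ln(n) − n + (1/2) ln(2π·n) + O(1/n).
Here n ln(n) = n ln n.
Subtract 18n ln n: leading term is (1 − 18) n ln n = −17 n ln n. The next term is −n. Then the (1/2) ln(2π·n) correction.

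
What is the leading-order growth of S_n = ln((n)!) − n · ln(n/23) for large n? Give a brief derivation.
S_n ~ n · (ln 23 − 1) + O(ln n)

Stirling: ln((n)!) = n ln(n) − n + O(ln n).
  S_n = n ln(n) − n − n ln(n/23) + O(ln n)
      = n ln(n) − n ln n + n ln 23 − n + O(ln n)
      = n ln 23 − n + O(ln n)
      = n (ln 23 − 1) + O(ln n).
Numerically ln(23) − 1 ≈ 2.1355.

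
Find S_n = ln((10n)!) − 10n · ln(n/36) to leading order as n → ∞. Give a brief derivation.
S_n ~ 10n · (ln 360 − 1) + O(ln n)

Stirling: ln((10n)!) = 10n ln(10n) − 10n + O(ln n).
  S_n = 10n ln(10n) − 10n − 10n ln(n/36) + O(ln n)
      = 10n ln(10n) − 10n ln n + 10n ln 36 − 10n + O(ln n)
      = 10n ln 10 + 10n ln 36 − 10n + O(ln n)
      = 10n (ln 360 − 1) + O(ln n).
Numerically ln(360) − 1 ≈ 4.8861.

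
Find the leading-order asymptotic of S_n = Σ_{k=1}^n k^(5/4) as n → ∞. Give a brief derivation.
S_n ~ (4/9) · n^(9/4)

Integral comparison: Σ_{k=1}^n k^(5/4) = ∫_0^n x^(5/4) dx + O(n^(5/4)). The integral is n^(1 + 5/4) / (1 + 5/4) = n^((5+4)/4) / ((5+4)/4) = (4/9) · n^(9/4).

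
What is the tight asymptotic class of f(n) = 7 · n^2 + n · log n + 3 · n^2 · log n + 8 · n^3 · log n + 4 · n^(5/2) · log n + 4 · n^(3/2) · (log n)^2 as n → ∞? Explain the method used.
f(n) ∈ Θ(n^3 · log n)

Compare the terms by growth order. For large n, n^a · (log n)^b dominates n^a' · (log n)^b' iff a > a', or (a = a' and b > b'). Ranking the 6 terms shows the dominant one is 8 · n^3 · log n. Hence f(n) ∈ Θ(n^3 · log n).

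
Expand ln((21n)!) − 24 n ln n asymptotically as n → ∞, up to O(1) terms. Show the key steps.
ln((21n)!) − 24 n ln n = −3 n ln n + 21(ln 21 − 1) n + (1/2) ln(2π·21n) + O(1/n)

Stirling: ln((21n)!) = 21n ln(21n) − 21n + (1/2) ln(2π·21n) + O(1/n).
Expand 21n ln(21n) = 21n (ln n + ln 21) = 21n ln n + 21n ln 21.
Subtract 24n ln n: leading term is (21 − 24) n ln n = −3 n ln n. The next term is 21n ln 21 − 21n = 21(ln 21 − 1) n. Then the (1/2) ln(2π·21n) correction.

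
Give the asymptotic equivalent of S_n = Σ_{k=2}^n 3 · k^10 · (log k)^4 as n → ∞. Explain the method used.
S_n ~ 3 · n^11 · (log n)^4 / 11

By integral comparison, S_n = ∫_1^n 3 · x^10 · (log x)^4 dx + O(n^10 · (log n)^4). For the integral, the leading term of ∫_1^n x^10 (log x)^4 dx is n^11/11 · (log n)^4 (by repeated integration by parts; each step lowers the log-exponent and produces a relatively O(1/log n) correction). Hence S_n ~ 3 · n^11 · (log n)^4 / 11.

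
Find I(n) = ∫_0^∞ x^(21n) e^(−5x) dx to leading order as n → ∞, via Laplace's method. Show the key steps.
I(n) ~ (sqrt(2π·21n) / 5) · (21n/(5e))^(21n)

Write the integrand as exp(21n ln x − 5x) and set f(x) = 21n ln x − 5x. Then f'(x) = 21n/x − 5 = 0 at x* = 21n/5, and f''(x*) = −21n/x*^2 = −5^2/(21n). Laplace's method (interior maximum) gives
  I(n) ~ e^(f(x*)) · sqrt(2π / |f''(x*)|)
        = exp(21n ln(21n/5) − 21n) · sqrt(2π · 21n / 5^2)
        = (21n/5)^(21n) e^(−21n) · sqrt(2π·21n) / 5
        = (sqrt(2π·21n) / 5) · (21n/(5e))^(21n).
This matches Γ(21n+1)/5^(21n+1) with Stirling applied to Γ.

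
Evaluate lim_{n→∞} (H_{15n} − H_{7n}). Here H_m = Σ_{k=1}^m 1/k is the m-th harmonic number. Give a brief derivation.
lim = ln(15/7)

Euler-Maclaurin gives H_m = ln m + γ + 1/(2m) + O(1/m^2). The γ and O(1/m) terms cancel in the difference:
  H_{15n} − H_{7n} = ln(15n) − ln(7n) + O(1/n) = ln(15/7) + O(1/n).
Hence the limit is ln(15/7).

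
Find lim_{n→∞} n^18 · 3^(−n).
lim = 0

Exponentials with base > 1 dominate every fixed polynomial: for any fixed c, n^c / 3^n → 0 as n → ∞ (e.g. by the ratio test, or by writing 3^n = e^(n ln 3) and noting e^(n ln 3) / n^c → ∞). Hence n^18 · 3^(−n) = n^18 / 3^n → 0.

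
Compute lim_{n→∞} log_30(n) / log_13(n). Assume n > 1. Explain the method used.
lim = ln(13) / ln(30) = log_30(13)

Change of base: log_30(n) = ln n / ln 30 and log_13(n) = ln n / ln 13. The ratio is (ln n / ln 30) · (ln 13 / ln n) = ln 13 / ln 30, a constant independent of n. So the limit is ln 13 / ln 30 = log_30(13).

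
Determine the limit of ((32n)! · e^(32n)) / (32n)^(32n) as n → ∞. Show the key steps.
lim = ∞

Stirling: (32n)! ~ sqrt(2π·32n) · (32n/e)^(32n). Hence
  (32n)! · e^(32n) / (32n)^(32n) ~ sqrt(2π·32n) = sqrt(2π·32) · sqrt(n) → ∞.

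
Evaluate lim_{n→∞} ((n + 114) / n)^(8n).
lim = e^912

Rewrite as (1 + 114/n)^(8n). By the standard limit (1 + x/n)^n → e^x, we have (1 + 114/n)^n → e^114, and raising to the 8th power gives e^912.
More precisely, ln[(1 + 114/n)^(8n)] = 8n · ln(1 + 114/n) = 8n · (114/n + O(1/n^2)) = 912 + O(1/n) → 912.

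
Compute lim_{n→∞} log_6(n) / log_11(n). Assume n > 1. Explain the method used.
lim = ln(11) / ln(6) = log_6(11)

Change of base: log_6(n) = ln n / ln 6 and log_11(n) = ln n / ln 11. The ratio is (ln n / ln 6) · (ln 11 / ln n) = ln 11 / ln 6, a constant independent of n. So the limit is ln 11 / ln 6 = log_6(11).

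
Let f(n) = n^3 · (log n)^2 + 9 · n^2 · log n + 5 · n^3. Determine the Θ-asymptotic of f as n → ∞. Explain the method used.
f(n) ∈ Θ(n^3 · (log n)^2)

Compare the terms by growth order. For large n, n^a · (log n)^b dominates n^a' · (log n)^b' iff a > a', or (a = a' and b > b'). Ranking the 3 terms shows the dominant one is n^3 · (log n)^2. Hence f(n) ∈ Θ(n^3 · (log n)^2).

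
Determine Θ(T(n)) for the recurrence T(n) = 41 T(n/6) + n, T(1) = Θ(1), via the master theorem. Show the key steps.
T(n) = Θ(n^(log_6 41))

Master theorem: compare f(n) = n to n^(log_6 41) where log_6 41 ≈ 2.073. Since 1 < log_6 41, we have f(n) = O(n^(log_6 41 − ε)) for some ε > 0 — Case 1. Hence T(n) = Θ(n^(log_6 41)).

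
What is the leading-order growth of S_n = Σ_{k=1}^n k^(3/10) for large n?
S_n ~ (10/13) · n^(13/10)

Integral comparison: Σ_{k=1}^n k^(3/10) = ∫_0^n x^(3/10) dx + O(n^(3/10)). The integral is n^(1 + 3/10) / (1 + 3/10) = n^((3+10)/10) / ((3+10)/10) = (10/13) · n^(13/10).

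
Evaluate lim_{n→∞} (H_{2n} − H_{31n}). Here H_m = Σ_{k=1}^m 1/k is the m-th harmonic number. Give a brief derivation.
lim = ln(2/31)

Euler-Maclaurin gives H_m = ln m + γ + 1/(2m) + O(1/m^2). The γ and O(1/m) terms cancel in the difference:
  H_{2n} − H_{31n} = ln(2n) − ln(31n) + O(1/n) = ln(2/31) + O(1/n).
Hence the limit is ln(2/31).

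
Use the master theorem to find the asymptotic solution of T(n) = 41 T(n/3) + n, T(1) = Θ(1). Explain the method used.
T(n) = Θ(n^(log_3 41))

Master theorem: compare f(n) = n to n^(log_3 41) where log_3 41 ≈ 3.380. Since 1 < log_3 41, we have f(n) = O(n^(log_3 41 − ε)) for some ε > 0 — Case 1. Hence T(n) = Θ(n^(log_3 41)).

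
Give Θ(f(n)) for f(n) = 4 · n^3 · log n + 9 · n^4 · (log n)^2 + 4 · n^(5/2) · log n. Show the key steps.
f(n) ∈ Θ(n^4 · (log n)^2)

Compare the terms by growth order. For large n, n^a · (log n)^b dominates n^a' · (log n)^b' iff a > a', or (a = a' and b > b'). Ranking the 3 terms shows the dominant one is 9 · n^4 · (log n)^2. Hence f(n) ∈ Θ(n^4 · (log n)^2).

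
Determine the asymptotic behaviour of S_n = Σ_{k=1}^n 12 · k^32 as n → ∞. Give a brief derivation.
S_n ~ 4 · n^33 / 11

By integral comparison (Euler-Maclaurin), Σ_{k=1}^n 12 · k^32 = 12 · ∫_0^n x^32 dx + O(n^32) = 12 · n^33/33 = 4 · n^33 / 11 + O(n^32). (Equivalently, Faulhaber's formula gives the same leading term.)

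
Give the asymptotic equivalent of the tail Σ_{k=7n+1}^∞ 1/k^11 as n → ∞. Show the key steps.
Σ_{k>7n} 1/k^11 ~ 1/(10 · (7n)^10)

Compare to the integral: ∫_{7n}^∞ x^(−11) dx = [−x^(−10)/10]_{7n}^∞ = 1/((11−1)·(7n)^10). Euler-Maclaurin then gives
  Σ_{k>7n} 1/k^11 = ∫_{7n}^∞ dx/x^11 − 1/(2·(7n)^11) + O(1/(7n)^12).
(Equivalently this is ζ(11) − Σ_{k≤7n} 1/k^11.)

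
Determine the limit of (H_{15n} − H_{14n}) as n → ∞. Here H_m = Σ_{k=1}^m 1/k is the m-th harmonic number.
lim = ln(15/14)

Euler-Maclaurin gives H_m = ln m + γ + 1/(2m) + O(1/m^2). The γ and O(1/m) terms cancel in the difference:
  H_{15n} − H_{14n} = ln(15n) − ln(14n) + O(1/n) = ln(15/14) + O(1/n).
Hence the limit is ln(15/14).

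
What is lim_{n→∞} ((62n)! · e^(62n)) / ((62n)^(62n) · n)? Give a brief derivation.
lim = 0

Stirling: (62n)! ~ sqrt(2π·62n) · (62n/e)^(62n). Hence
  (62n)! · e^(62n) / (62n)^(62n) ~ sqrt(2π·62n).
Dividing by n: sqrt(2π·62n) / n = sqrt(2π·62) · n^((1−2)/2), so the expression behaves like sqrt(2π·62) · n^((1−2)/2) → 0.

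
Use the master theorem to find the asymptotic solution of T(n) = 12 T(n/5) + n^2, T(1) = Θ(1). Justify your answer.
T(n) = Θ(n^2)

log_5 12 ≈ 1.544. f(n) = n^2 dominates n^(log_5 12) since 2 > 1.544, and the regularity condition a·f(n/b) = 12·(n/5)^2 = (12/25)·n^2 ≤ c·f(n) holds with c = 12/25 ≈ 0.48 < 1. So this is Case 3: T(n) = Θ(f(n)) = Θ(n^2).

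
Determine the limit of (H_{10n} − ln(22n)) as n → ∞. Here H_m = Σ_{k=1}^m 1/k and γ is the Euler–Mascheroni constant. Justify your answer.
lim = ln(5/11) + γ

By Euler-Maclaurin, H_m = ln m + γ + O(1/m). So
  H_{10n} − ln(22n) = ln(10n) + γ − ln(22n) + O(1/n)
                       = ln(10/22) + γ + O(1/n).
Hence the limit is ln(10/22) + γ (= ln(5/11)).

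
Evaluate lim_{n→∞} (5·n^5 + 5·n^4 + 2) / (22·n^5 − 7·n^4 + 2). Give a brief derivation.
lim = 5/22

For large n the leading n^5 terms dominate both numerator and denominator. Dividing top and bottom by n^5, every other term tends to 0, leaving 5/22.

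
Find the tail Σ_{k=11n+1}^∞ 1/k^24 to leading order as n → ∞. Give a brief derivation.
Σ_{k>11n} 1/k^24 ~ 1/(23 · (11n)^23)

Compare to the integral: ∫_{11n}^∞ x^(−24) dx = [−x^(−23)/23]_{11n}^∞ = 1/((24−1)·(11n)^23). Euler-Maclaurin then gives
  Σ_{k>11n} 1/k^24 = ∫_{11n}^∞ dx/x^24 − 1/(2·(11n)^24) + O(1/(11n)^25).
(Equivalently this is ζ(24) − Σ_{k≤11n} 1/k^24.)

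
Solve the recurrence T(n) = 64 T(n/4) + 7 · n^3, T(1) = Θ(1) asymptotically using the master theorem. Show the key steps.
T(n) = Θ(n^3 log n)

log_4 64 = 3, and f(n) = 7 · n^3 = Θ(n^(log_4 64)). This is Case 2 of the master theorem: T(n) = Θ(f(n) · log n) = Θ(n^3 log n).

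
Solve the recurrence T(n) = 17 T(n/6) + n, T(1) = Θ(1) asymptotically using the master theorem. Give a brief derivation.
T(n) = Θ(n^(log_6 17))

Master theorem: compare f(n) = n to n^(log_6 17) where log_6 17 ≈ 1.581. Since 1 < log_6 17, we have f(n) = O(n^(log_6 17 − ε)) for some ε > 0 — Case 1. Hence T(n) = Θ(n^(log_6 17)).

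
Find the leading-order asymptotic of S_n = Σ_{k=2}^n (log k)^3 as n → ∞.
S_n ~ n · (log n)^3

By integral comparison, S_n = ∫_1^n (log x)^3 dx + O((log n)^3). For the integral, the leading term of ∫_1^n (log x)^3 dx is n · (log n)^3 (by repeated integration by parts; each step lowers the log-exponent and produces a relatively O(1/log n) correction). Hence S_n ~ n · (log n)^3.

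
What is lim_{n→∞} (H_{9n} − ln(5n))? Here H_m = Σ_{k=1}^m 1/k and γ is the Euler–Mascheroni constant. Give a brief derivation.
lim = ln(9/5) + γ

By Euler-Maclaurin, H_m = ln m + γ + O(1/m). So
  H_{9n} − ln(5n) = ln(9n) + γ − ln(5n) + O(1/n)
                       = ln(9/5) + γ + O(1/n).
Hence the limit is ln(9/5) + γ.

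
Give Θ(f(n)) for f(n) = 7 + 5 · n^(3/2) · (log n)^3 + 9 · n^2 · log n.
f(n) ∈ Θ(n^2 · log n)

Compare the terms by growth order. For large n, n^a · (log n)^b dominates n^a' · (log n)^b' iff a > a', or (a = a' and b > b'). Ranking the 3 terms shows the dominant one is 9 · n^2 · log n. Hence f(n) ∈ Θ(n^2 · log n).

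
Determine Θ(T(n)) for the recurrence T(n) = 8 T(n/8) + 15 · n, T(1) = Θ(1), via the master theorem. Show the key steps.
T(n) = Θ(n log n)

log_8 8 = 1, and f(n) = 15 · n = Θ(n^(log_8 8)). This is Case 2 of the master theorem: T(n) = Θ(f(n) · log n) = Θ(n log n).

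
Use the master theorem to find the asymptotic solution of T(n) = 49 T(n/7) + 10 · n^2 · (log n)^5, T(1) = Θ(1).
T(n) = Θ(n^2 · (log n)^6)

Here log_7 49 = 2 and f(n) = 10 · n^2 · (log n)^5 = Θ(n^(log_7 49) · (log n)^5). This is the extended Case 2 of the master theorem (f matches the critical exponent up to log factors), giving T(n) = Θ(n^(log_7 49) · (log n)^(5+1)) = Θ(n^2 · (log n)^6).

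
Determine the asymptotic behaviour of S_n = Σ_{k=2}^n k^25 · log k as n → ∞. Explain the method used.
S_n ~ n^26 log n / 26 − n^26 / 676

By integral comparison, S_n = ∫_1^n x^25 · log x dx + O(n^25 · log n). For the integral, ∫ x^25 log x dx = n^26 log n / 26 − n^26/676 (integration by parts). Hence S_n ~ n^26 log n / 26 − n^26 / 676.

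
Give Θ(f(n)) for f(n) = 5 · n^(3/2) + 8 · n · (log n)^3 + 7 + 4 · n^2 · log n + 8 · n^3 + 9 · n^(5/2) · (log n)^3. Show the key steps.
f(n) ∈ Θ(n^3)

Compare the terms by growth order. For large n, n^a · (log n)^b dominates n^a' · (log n)^b' iff a > a', or (a = a' and b > b'). Ranking the 6 terms shows the dominant one is 8 · n^3. Hence f(n) ∈ Θ(n^3).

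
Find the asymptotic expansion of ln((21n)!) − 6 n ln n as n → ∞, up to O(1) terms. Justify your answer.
ln((21n)!) − 6 n ln n = 15 n ln n + 21(ln 21 − 1) n + (1/2) ln(2π·21n) + O(1/n)

Stirling: ln((21n)!) = 21n ln(21n) − 21n + (1/2) ln(2π·21n) + O(1/n).
Expand 21n ln(21n) = 21n (ln n + ln 21) = 21n ln n + 21n ln 21.
Subtract 6n ln n: leading term is (21 − 6) n ln n = 15 n ln n. The next term is 21n ln 21 − 21n = 21(ln 21 − 1) n. Then the (1/2) ln(2π·21n) correction.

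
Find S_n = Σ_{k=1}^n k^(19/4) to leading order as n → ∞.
S_n ~ (4/23) · n^(23/4)

Integral comparison: Σ_{k=1}^n k^(19/4) = ∫_0^n x^(19/4) dx + O(n^(19/4)). The integral is n^(1 + 19/4) / (1 + 19/4) = n^((19+4)/4) / ((19+4)/4) = (4/23) · n^(23/4).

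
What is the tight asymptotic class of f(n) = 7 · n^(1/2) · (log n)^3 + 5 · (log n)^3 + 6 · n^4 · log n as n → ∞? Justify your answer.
f(n) ∈ Θ(n^4 · log n)

Compare the terms by growth order. For large n, n^a · (log n)^b dominates n^a' · (log n)^b' iff a > a', or (a = a' and b > b'). Ranking the 3 terms shows the dominant one is 6 · n^4 · log n. Hence f(n) ∈ Θ(n^4 · log n).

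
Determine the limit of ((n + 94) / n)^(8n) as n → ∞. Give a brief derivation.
lim = e^752

Rewrite as (1 + 94/n)^(8n). By the standard limit (1 + x/n)^n → e^x, we have (1 + 94/n)^n → e^94, and raising to the 8th power gives e^752.
More precisely, ln[(1 + 94/n)^(8n)] = 8n · ln(1 + 94/n) = 8n · (94/n + O(1/n^2)) = 752 + O(1/n) → 752.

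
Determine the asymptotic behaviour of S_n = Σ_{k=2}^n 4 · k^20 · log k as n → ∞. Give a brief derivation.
S_n ~ 4 · n^21 log n / 21 − 4 · n^21 / 441

By integral comparison, S_n = ∫_1^n 4 · x^20 · log x dx + O(n^20 · log n). For the integral, ∫ x^20 log x dx = n^21 log n / 21 − n^21/441 (integration by parts). Hence S_n ~ 4 · n^21 log n / 21 − 4 · n^21 / 441.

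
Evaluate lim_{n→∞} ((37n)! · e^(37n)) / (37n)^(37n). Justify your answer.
lim = ∞

Stirling: (37n)! ~ sqrt(2π·37n) · (37n/e)^(37n). Hence
  (37n)! · e^(37n) / (37n)^(37n) ~ sqrt(2π·37n) = sqrt(2π·37) · sqrt(n) → ∞.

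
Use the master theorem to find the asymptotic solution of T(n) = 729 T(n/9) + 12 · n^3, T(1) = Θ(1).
T(n) = Θ(n^3 log n)

log_9 729 = 3, and f(n) = 12 · n^3 = Θ(n^(log_9 729)). This is Case 2 of the master theorem: T(n) = Θ(f(n) · log n) = Θ(n^3 log n).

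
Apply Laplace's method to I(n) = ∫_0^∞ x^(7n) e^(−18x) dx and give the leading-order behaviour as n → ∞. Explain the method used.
I(n) ~ (sqrt(2π·7n) / 18) · (7n/(18e))^(7n)

Write the integrand as exp(7n ln x − 18x) and set f(x) = 7n ln x − 18x. Then f'(x) = 7n/x − 18 = 0 at x* = 7n/18, and f''(x*) = −7n/x*^2 = −18^2/(7n). Laplace's method (interior maximum) gives
  I(n) ~ e^(f(x*)) · sqrt(2π / |f''(x*)|)
        = exp(7n ln(7n/18) − 7n) · sqrt(2π · 7n / 18^2)
        = (7n/18)^(7n) e^(−7n) · sqrt(2π·7n) / 18
        = (sqrt(2π·7n) / 18) · (7n/(18e))^(7n).
This matches Γ(7n+1)/18^(7n+1) with Stirling applied to Γ.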